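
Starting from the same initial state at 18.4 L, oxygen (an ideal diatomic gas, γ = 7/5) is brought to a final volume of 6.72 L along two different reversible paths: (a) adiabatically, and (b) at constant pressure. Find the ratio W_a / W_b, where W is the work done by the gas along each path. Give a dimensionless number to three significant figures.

Path (a) adiabatic: W = P₁V₁(1 − (V₁/V₂)^(γ−1))/(γ−1) → W_a/(P₁V₁) = -1.24.
Path (b) isobaric: W = P₁(V₂ − V₁) → W_b/(P₁V₁) = -0.6348.
W_a / W_b = -1.24 / -0.6348 = 1.954.

W_a / W_b ≈ 1.95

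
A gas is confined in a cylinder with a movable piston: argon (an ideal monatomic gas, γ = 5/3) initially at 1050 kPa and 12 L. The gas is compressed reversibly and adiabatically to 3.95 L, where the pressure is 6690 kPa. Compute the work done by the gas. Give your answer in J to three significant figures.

W ≈ -20700 J

Adiabatic: W = (P₁V₁ − P₂V₂)/(γ − 1) with γ = 5/3.
P₁V₁ = 12600 J, P₂V₂ = 26426 J.
W = (12600 − 26426) / 0.6667 = -20738 J.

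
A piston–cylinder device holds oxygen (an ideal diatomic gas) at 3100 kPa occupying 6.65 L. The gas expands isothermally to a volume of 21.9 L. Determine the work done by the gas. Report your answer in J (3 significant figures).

W ≈ 24600 J

Isothermal: W = nRT ln(V₂/V₁) = P₁V₁ ln(V₂/V₁).
P₁V₁ = (3100 kPa)(6.65 L) = 20615 J.
W = 20615 × ln(21.9/6.65) = 20615 × 1.192
W_by_gas = 24570 J.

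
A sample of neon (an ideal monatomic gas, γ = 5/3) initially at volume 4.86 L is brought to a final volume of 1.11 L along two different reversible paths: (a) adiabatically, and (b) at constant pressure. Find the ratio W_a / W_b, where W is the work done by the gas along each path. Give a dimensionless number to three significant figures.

Path (a) adiabatic: W = P₁V₁(1 − (V₁/V₂)^(γ−1))/(γ−1) → W_a/(P₁V₁) = -2.515.
Path (b) isobaric: W = P₁(V₂ − V₁) → W_b/(P₁V₁) = -0.7716.
W_a / W_b = -2.515 / -0.7716 = 3.259.

W_a / W_b ≈ 3.26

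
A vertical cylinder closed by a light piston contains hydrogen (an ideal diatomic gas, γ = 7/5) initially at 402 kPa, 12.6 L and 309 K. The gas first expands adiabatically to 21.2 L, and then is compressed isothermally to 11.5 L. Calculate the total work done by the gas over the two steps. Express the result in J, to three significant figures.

W_total ≈ -137 J

Step 1 (adiabatic): W = (P₁V₁ − P₂V₂)/(γ−1) = (5065 − 4113)/0.4 = 2379 J.
After step 1: P = 194 kPa, V = 21.2 L, T = 250.9 K.
Step 2 (isothermal): W = P₁V₁ ln(V₂/V₁) = (4113) ln(11.5/21.2) = -2516 J.
W_total = 2379 − 2516 = -136.8 J.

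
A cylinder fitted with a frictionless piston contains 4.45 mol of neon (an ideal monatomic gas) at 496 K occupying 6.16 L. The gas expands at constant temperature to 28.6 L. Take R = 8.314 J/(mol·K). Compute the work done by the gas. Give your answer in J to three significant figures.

Isothermal: W = nRT ln(V₂/V₁).
W = (4.45)(8.314)(496) × ln(28.6/6.16)
  = 18351 × 1.535
W_by_gas = 28174 J.

W ≈ 28200 J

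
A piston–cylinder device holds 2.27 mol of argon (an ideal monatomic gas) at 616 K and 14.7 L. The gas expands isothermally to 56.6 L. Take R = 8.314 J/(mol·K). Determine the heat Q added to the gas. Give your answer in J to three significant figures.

Isothermal ⇒ ΔU = 0, so Q = W = nRT ln(V₂/V₁).
Q = (2.27)(8.314)(616) ln(56.6/14.7) = 11626 × 1.348 = 15673 J.

Q ≈ 15700 J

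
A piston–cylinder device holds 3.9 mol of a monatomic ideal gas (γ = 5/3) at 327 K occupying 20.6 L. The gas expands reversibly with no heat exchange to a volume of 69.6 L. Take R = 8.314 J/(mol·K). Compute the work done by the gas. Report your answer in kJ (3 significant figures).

Adiabatic: TV^(γ−1) = const with γ = 5/3.
T₂ = T₁ (V₁/V₂)^(γ−1) = 327 × (20.6/69.6)^0.667 = 327 × 0.4441 = 145.2 K.
W_by = nCᵥ(T₁ − T₂) = (3.9)(12.47)(327 − 145.2) = 8841 J.

W ≈ 8.84 kJ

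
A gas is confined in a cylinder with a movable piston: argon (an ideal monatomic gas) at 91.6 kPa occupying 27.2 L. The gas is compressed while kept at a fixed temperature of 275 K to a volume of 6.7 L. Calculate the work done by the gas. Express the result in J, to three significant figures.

W ≈ -3490 J

Isothermal: W = nRT ln(V₂/V₁) = P₁V₁ ln(V₂/V₁).
P₁V₁ = (91.6 kPa)(27.2 L) = 2492 J.
W = 2492 × ln(6.7/27.2) = 2492 × -1.401
W_by_gas = -3491 J.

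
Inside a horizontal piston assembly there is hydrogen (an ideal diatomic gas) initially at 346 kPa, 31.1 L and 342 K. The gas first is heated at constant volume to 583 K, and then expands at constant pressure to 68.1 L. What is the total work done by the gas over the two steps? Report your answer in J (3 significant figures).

Step 1 (isochoric): W = 0 (constant volume).
After step 1: P = 589.8 kPa (V unchanged).
Step 2 (isobaric): W = PΔV = (589.8 kPa)(68.1 − 31.1 L) = 21823 J.
W_total = 0 + 21823 = 21823 J.

W_total ≈ 21800 J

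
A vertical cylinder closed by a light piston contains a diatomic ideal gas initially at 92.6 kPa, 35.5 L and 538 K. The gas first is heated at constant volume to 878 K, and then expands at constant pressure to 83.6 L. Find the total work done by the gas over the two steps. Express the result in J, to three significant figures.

W_total ≈ 7270 J

Step 1 (isochoric): W = 0 (constant volume).
After step 1: P = 151.1 kPa (V unchanged).
Step 2 (isobaric): W = PΔV = (151.1 kPa)(83.6 − 35.5 L) = 7269 J.
W_total = 0 + 7269 = 7269 J.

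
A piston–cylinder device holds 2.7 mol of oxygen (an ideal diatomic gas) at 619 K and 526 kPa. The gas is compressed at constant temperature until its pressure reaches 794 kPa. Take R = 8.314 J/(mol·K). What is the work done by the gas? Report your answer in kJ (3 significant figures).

Isothermal process: W = nRT ln(V₂/V₁) = nRT ln(P₁/P₂).
W = (2.7)(8.314)(619) × ln(526/794)
  = 13895 × ln(0.6625) = 13895 × -0.4118
W_by_gas = -5722 J.

W ≈ -5.72 kJ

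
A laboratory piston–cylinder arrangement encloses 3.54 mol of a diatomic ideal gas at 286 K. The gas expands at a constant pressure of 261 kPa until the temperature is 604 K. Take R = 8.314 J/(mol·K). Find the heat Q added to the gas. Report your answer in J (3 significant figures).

Q ≈ 32800 J

Isobaric: W = nRΔT = (3.54)(8.314)(318) = 9359 J.
ΔU = nCᵥΔT with Cᵥ = 5R/2: ΔU = (3.54)(20.79)(318) = 23398 J.
Q = ΔU + W = 23398 + 9359 = 32757 J.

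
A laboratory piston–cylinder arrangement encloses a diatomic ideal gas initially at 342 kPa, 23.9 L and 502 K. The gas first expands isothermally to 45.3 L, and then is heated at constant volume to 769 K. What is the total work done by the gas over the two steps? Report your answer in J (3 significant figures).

W_total ≈ 5230 J

Step 1 (isothermal): W = P₁V₁ ln(V₂/V₁) = (8174) ln(45.3/23.9) = 5227 J.
Step 2 (isochoric): W = 0 (constant volume).
W_total = 5227 + 0 = 5227 J.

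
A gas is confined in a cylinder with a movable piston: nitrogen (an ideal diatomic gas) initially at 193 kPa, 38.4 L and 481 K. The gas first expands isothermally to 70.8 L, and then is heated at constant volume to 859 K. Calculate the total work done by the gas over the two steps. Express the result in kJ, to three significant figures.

Step 1 (isothermal): W = P₁V₁ ln(V₂/V₁) = (7411) ln(70.8/38.4) = 4534 J.
Step 2 (isochoric): W = 0 (constant volume).
W_total = 4534 + 0 = 4534 J.

W_total ≈ 4.53 kJ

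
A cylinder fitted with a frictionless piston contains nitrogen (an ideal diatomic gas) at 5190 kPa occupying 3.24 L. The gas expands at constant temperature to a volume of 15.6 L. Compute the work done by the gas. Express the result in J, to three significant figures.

Isothermal: W = nRT ln(V₂/V₁) = P₁V₁ ln(V₂/V₁).
P₁V₁ = (5190 kPa)(3.24 L) = 16816 J.
W = 16816 × ln(15.6/3.24) = 16816 × 1.572
W_by_gas = 26429 J.

W ≈ 26400 J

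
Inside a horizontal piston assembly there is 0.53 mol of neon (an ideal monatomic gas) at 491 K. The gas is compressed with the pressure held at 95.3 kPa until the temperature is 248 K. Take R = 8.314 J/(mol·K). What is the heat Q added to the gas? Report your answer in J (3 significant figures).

Isobaric: W = nRΔT = (0.53)(8.314)(-243) = -1071 J.
ΔU = nCᵥΔT with Cᵥ = 3R/2: ΔU = (0.53)(12.47)(-243) = -1606 J.
Q = ΔU + W = -1606 − 1071 = -2677 J.

Q ≈ -2680 J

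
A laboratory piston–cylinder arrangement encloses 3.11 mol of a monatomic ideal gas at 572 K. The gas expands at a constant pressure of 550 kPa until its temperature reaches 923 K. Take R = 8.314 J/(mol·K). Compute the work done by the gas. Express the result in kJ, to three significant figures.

W ≈ 9.08 kJ

Isobaric: W = P ΔV = nR ΔT.
W = (3.11)(8.314)(923 − 572) = 9076 J.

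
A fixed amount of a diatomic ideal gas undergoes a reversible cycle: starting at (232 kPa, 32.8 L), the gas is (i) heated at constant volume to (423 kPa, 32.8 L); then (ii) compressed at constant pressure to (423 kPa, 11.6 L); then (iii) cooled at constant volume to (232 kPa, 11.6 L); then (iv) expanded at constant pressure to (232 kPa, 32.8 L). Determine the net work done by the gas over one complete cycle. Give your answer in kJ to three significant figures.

Constant-volume legs do no work.
W(ii) = (423)(11.6 − 32.8) = -8968 J; W(iv) = (232)(32.8 − 11.6) = 4918 J.
W_net = -8968 + 4918 = -4049 J (the counter-clockwise enclosed area).

W_net ≈ -4.05 kJ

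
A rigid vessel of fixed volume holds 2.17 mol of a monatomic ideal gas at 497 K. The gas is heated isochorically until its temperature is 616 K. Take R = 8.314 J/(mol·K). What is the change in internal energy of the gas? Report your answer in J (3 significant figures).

Constant volume ⇒ W = 0, so Q = ΔU = nCᵥΔT with Cᵥ = 3R/2 = 12.47 J/(mol·K).
ΔU = (2.17)(12.47)(616 − 497) = 3220 J.

ΔU ≈ 3220 J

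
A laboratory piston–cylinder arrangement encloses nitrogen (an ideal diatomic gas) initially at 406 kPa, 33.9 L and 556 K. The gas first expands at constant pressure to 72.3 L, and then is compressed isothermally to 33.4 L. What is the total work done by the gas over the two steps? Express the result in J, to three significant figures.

Step 1 (isobaric): W = PΔV = (406 kPa)(72.3 − 33.9 L) = 15590 J.
After step 1: P = 406 kPa, V = 72.3 L, T = 1186 K.
Step 2 (isothermal): W = P₁V₁ ln(V₂/V₁) = (29354) ln(33.4/72.3) = -22669 J.
W_total = 15590 − 22669 = -7079 J.

W_total ≈ -7080 J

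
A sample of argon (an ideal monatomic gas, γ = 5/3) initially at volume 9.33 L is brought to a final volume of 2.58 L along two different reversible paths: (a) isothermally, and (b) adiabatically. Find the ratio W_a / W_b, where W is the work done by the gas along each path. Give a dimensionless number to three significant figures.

Path (a) isothermal: W = P₁V₁ ln(V₂/V₁) → W_a/(P₁V₁) = -1.285.
Path (b) adiabatic: W = P₁V₁(1 − (V₁/V₂)^(γ−1))/(γ−1) → W_b/(P₁V₁) = -2.034.
W_a / W_b = -1.285 / -2.034 = 0.632.

W_a / W_b ≈ 0.632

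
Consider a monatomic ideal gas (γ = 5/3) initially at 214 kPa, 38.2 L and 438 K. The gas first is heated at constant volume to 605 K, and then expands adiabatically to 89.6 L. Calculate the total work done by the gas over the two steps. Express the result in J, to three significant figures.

Step 1 (isochoric): W = 0 (constant volume).
After step 1: P = 295.6 kPa (V unchanged).
Step 2 (adiabatic): W = (P₁V₁ − P₂V₂)/(γ−1) = (11292 − 6396)/0.667 = 7343 J.
W_total = 0 + 7343 = 7343 J.

W_total ≈ 7340 J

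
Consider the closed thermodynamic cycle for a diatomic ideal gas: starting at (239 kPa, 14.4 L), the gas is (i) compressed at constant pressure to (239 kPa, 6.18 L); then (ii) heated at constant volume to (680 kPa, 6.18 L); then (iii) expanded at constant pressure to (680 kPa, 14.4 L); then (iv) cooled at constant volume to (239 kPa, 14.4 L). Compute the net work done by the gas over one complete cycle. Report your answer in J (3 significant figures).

Constant-volume legs do no work.
W(i) = (239)(6.18 − 14.4) = -1965 J; W(iii) = (680)(14.4 − 6.18) = 5590 J.
W_net = -1965 + 5590 = 3625 J (the clockwise enclosed area).

W_net ≈ 3630 J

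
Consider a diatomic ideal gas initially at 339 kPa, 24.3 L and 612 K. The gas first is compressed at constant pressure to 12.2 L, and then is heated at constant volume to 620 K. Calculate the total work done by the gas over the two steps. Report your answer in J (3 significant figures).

W_total ≈ -4100 J

Step 1 (isobaric): W = PΔV = (339 kPa)(12.2 − 24.3 L) = -4102 J.
Step 2 (isochoric): W = 0 (constant volume).
W_total = -4102 + 0 = -4102 J.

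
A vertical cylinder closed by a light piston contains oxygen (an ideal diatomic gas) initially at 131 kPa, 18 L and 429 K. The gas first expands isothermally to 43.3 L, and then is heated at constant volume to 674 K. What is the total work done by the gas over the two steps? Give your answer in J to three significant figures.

Step 1 (isothermal): W = P₁V₁ ln(V₂/V₁) = (2358) ln(43.3/18) = 2070 J.
Step 2 (isochoric): W = 0 (constant volume).
W_total = 2070 + 0 = 2070 J.

W_total ≈ 2070 J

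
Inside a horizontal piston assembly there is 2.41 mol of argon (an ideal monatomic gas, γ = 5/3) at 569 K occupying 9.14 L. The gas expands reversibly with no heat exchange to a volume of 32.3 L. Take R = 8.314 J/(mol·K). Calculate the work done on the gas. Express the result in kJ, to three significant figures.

Adiabatic: TV^(γ−1) = const with γ = 5/3.
T₂ = T₁ (V₁/V₂)^(γ−1) = 569 × (9.14/32.3)^0.667 = 569 × 0.431 = 245.2 K.
W_by = nCᵥ(T₁ − T₂) = (2.41)(12.47)(569 − 245.2) = 9730 J.
Work on gas = −W_by = -9730 J.

W ≈ -9.73 kJ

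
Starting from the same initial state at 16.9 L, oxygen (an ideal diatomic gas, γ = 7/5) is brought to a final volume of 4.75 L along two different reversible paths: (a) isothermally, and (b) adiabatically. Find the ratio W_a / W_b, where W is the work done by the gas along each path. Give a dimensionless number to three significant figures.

Path (a) isothermal: W = P₁V₁ ln(V₂/V₁) → W_a/(P₁V₁) = -1.269.
Path (b) adiabatic: W = P₁V₁(1 − (V₁/V₂)^(γ−1))/(γ−1) → W_b/(P₁V₁) = -1.654.
W_a / W_b = -1.269 / -1.654 = 0.7676.

W_a / W_b ≈ 0.768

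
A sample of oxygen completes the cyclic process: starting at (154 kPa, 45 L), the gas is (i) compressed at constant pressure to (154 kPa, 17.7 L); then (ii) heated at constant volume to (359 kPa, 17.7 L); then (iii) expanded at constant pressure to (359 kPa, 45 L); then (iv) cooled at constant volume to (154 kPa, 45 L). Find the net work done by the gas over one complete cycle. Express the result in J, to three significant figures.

W_net ≈ 5600 J

Constant-volume legs do no work.
W(i) = (154)(17.7 − 45) = -4204 J; W(iii) = (359)(45 − 17.7) = 9801 J.
W_net = -4204 + 9801 = 5597 J (the clockwise enclosed area).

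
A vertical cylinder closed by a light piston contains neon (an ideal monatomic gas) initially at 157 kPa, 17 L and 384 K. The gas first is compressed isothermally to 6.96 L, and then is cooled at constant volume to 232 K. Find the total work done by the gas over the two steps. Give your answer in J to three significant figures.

Step 1 (isothermal): W = P₁V₁ ln(V₂/V₁) = (2669) ln(6.96/17) = -2384 J.
Step 2 (isochoric): W = 0 (constant volume).
W_total = -2384 + 0 = -2384 J.

W_total ≈ -2380 J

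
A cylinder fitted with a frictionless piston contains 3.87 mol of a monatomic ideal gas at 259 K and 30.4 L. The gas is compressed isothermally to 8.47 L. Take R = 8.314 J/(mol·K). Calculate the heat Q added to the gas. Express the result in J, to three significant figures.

Isothermal ⇒ ΔU = 0, so Q = W = nRT ln(V₂/V₁).
Q = (3.87)(8.314)(259) ln(8.47/30.4) = 8333 × -1.278 = -10649 J.

Q ≈ -10600 J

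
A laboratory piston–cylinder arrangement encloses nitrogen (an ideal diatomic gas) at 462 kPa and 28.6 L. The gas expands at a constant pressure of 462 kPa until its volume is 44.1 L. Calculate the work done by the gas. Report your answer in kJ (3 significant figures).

W ≈ 7.16 kJ

Isobaric: W = P ΔV.
W = (462 kPa)(44.1 − 28.6 L) = (462)(15.5) = 7161 J.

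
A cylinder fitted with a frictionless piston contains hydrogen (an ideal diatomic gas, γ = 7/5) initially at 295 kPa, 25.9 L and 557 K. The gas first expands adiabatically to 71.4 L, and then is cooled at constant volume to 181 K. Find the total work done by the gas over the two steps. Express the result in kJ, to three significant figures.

W_total ≈ 6.37 kJ

Step 1 (adiabatic): W = (P₁V₁ − P₂V₂)/(γ−1) = (7640 − 5093)/0.4 = 6369 J.
Step 2 (isochoric): W = 0 (constant volume).
W_total = 6369 + 0 = 6369 J.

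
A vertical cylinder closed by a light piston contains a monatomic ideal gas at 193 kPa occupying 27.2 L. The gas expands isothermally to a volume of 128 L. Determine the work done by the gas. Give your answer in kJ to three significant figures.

W ≈ 8.13 kJ

Isothermal: W = nRT ln(V₂/V₁) = P₁V₁ ln(V₂/V₁).
P₁V₁ = (193 kPa)(27.2 L) = 5250 J.
W = 5250 × ln(128/27.2) = 5250 × 1.549
W_by_gas = 8131 J.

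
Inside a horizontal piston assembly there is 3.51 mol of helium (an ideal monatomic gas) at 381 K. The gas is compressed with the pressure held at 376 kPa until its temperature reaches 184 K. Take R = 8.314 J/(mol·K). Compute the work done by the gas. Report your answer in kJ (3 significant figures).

W ≈ -5.75 kJ

Isobaric: W = P ΔV = nR ΔT.
W = (3.51)(8.314)(184 − 381) = -5749 J.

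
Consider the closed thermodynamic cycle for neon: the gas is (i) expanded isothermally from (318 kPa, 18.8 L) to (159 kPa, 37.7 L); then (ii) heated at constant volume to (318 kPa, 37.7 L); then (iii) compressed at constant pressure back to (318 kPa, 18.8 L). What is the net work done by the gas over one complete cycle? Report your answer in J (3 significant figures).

W_net ≈ -1850 J

Leg (i): W = PᵢVᵢ ln(V_f/Vᵢ) = (5978) ln(37.7/18.8) = 4160 J.
Leg (ii): W = 0.
Leg (iii): W = PΔV = (318)(18.8 − 37.7) = -6010 J.
W_net = 4160 − 6010 = -1850 J.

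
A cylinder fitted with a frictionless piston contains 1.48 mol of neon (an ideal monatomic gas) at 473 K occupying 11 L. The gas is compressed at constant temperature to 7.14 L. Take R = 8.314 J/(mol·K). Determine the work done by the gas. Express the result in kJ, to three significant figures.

Isothermal: W = nRT ln(V₂/V₁).
W = (1.48)(8.314)(473) × ln(7.14/11)
  = 5820 × -0.4322
W_by_gas = -2515 J.

W ≈ -2.52 kJ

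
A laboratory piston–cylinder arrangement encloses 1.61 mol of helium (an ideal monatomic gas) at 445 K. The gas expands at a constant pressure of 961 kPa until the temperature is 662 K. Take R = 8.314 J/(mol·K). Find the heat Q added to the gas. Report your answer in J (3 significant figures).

Isobaric: W = nRΔT = (1.61)(8.314)(217) = 2905 J.
ΔU = nCᵥΔT with Cᵥ = 3R/2: ΔU = (1.61)(12.47)(217) = 4357 J.
Q = ΔU + W = 4357 + 2905 = 7262 J.

Q ≈ 7260 J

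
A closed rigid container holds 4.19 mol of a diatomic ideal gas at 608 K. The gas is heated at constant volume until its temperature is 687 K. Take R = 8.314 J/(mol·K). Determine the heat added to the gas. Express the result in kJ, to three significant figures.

Q ≈ 6.88 kJ

Constant volume ⇒ W = 0, so Q = ΔU = nCᵥΔT with Cᵥ = 5R/2 = 20.79 J/(mol·K).
ΔU = (4.19)(20.79)(687 − 608) = 6880 J.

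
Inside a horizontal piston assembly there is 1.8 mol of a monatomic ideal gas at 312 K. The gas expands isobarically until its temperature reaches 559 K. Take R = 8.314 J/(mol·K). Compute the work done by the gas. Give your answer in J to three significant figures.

W ≈ 3700 J

Isobaric: W = P ΔV = nR ΔT.
W = (1.8)(8.314)(559 − 312) = 3696 J.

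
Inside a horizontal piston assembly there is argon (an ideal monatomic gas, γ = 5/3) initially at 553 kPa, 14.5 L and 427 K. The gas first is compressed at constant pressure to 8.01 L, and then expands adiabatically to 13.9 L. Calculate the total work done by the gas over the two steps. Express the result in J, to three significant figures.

W_total ≈ -1550 J

Step 1 (isobaric): W = PΔV = (553 kPa)(8.01 − 14.5 L) = -3589 J.
After step 1: P = 553 kPa, V = 8.01 L, T = 235.9 K.
Step 2 (adiabatic): W = (P₁V₁ − P₂V₂)/(γ−1) = (4430 − 3067)/0.667 = 2043 J.
W_total = -3589 + 2043 = -1546 J.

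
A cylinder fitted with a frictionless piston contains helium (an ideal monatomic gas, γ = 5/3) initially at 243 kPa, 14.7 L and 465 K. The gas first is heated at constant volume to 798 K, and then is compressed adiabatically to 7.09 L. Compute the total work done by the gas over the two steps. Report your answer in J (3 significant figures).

W_total ≈ -5760 J

Step 1 (isochoric): W = 0 (constant volume).
After step 1: P = 417 kPa (V unchanged).
Step 2 (adiabatic): W = (P₁V₁ − P₂V₂)/(γ−1) = (6130 − 9968)/0.667 = -5756 J.
W_total = 0 − 5756 = -5756 J.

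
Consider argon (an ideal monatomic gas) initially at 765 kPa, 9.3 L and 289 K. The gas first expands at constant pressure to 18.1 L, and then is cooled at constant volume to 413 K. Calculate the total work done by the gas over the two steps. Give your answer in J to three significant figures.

W_total ≈ 6730 J

Step 1 (isobaric): W = PΔV = (765 kPa)(18.1 − 9.3 L) = 6732 J.
Step 2 (isochoric): W = 0 (constant volume).
W_total = 6732 + 0 = 6732 J.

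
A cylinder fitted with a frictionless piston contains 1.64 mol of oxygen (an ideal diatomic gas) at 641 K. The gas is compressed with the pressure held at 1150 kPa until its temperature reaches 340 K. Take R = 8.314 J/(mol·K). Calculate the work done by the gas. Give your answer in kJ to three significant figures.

Isobaric: W = P ΔV = nR ΔT.
W = (1.64)(8.314)(340 − 641) = -4104 J.

W ≈ -4.10 kJ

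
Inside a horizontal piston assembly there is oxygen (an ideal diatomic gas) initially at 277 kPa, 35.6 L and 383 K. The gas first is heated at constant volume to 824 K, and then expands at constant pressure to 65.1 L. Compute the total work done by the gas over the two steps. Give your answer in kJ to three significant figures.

W_total ≈ 17.6 kJ

Step 1 (isochoric): W = 0 (constant volume).
After step 1: P = 595.9 kPa (V unchanged).
Step 2 (isobaric): W = PΔV = (595.9 kPa)(65.1 − 35.6 L) = 17580 J.
W_total = 0 + 17580 = 17580 J.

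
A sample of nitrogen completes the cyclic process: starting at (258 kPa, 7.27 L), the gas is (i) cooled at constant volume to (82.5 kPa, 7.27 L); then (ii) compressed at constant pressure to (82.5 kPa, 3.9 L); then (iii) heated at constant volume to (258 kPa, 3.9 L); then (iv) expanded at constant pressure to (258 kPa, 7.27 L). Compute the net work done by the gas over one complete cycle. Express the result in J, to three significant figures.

W_net ≈ 591 J

Constant-volume legs do no work.
W(ii) = (82.5)(3.9 − 7.27) = -278 J; W(iv) = (258)(7.27 − 3.9) = 869.5 J.
W_net = -278 + 869.5 = 591.4 J (the clockwise enclosed area).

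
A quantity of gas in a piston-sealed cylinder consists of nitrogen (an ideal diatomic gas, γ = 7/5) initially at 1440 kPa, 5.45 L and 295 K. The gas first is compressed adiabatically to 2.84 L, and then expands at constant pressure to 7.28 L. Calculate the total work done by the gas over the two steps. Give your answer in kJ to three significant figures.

Step 1 (adiabatic): W = (P₁V₁ − P₂V₂)/(γ−1) = (7848 − 10186)/0.4 = -5844 J.
After step 1: P = 3587 kPa, V = 2.84 L, T = 382.9 K.
Step 2 (isobaric): W = PΔV = (3587 kPa)(7.28 − 2.84 L) = 15924 J.
W_total = -5844 + 15924 = 10080 J.

W_total ≈ 10.1 kJ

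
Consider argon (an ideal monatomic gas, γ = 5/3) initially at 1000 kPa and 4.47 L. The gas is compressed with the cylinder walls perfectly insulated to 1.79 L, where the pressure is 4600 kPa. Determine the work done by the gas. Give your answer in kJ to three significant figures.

W ≈ -5.65 kJ

Adiabatic: W = (P₁V₁ − P₂V₂)/(γ − 1) with γ = 5/3.
P₁V₁ = 4470 J, P₂V₂ = 8234 J.
W = (4470 − 8234) / 0.6667 = -5646 J.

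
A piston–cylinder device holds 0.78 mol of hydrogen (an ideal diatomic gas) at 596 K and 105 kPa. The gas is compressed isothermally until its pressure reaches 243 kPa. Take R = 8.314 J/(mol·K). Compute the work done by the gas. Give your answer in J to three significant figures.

Isothermal process: W = nRT ln(V₂/V₁) = nRT ln(P₁/P₂).
W = (0.78)(8.314)(596) × ln(105/243)
  = 3865 × ln(0.4321) = 3865 × -0.8391
W_by_gas = -3243 J.

W ≈ -3240 J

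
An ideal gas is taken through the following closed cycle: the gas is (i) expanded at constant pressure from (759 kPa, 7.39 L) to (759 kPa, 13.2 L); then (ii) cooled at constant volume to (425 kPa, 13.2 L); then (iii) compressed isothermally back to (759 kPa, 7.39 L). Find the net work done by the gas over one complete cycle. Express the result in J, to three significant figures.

Leg (i): W = PΔV = (759)(13.2 − 7.39) = 4410 J.
Leg (ii): W = 0.
Leg (iii): W = PᵢVᵢ ln(V_f/Vᵢ) = (5610) ln(7.39/13.2) = -3254 J.
W_net = 4410 − 3254 = 1155 J.

W_net ≈ 1160 J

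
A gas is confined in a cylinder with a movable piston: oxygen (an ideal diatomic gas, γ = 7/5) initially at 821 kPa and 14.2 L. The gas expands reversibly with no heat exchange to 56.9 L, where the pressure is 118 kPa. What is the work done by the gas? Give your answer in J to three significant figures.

W ≈ 12400 J

Adiabatic: W = (P₁V₁ − P₂V₂)/(γ − 1) with γ = 7/5.
P₁V₁ = 11658 J, P₂V₂ = 6714 J.
W = (11658 − 6714) / 0.4 = 12360 J.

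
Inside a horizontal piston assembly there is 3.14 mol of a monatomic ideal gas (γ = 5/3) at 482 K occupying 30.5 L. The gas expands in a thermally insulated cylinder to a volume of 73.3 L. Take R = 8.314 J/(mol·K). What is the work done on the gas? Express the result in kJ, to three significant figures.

Adiabatic: TV^(γ−1) = const with γ = 5/3.
T₂ = T₁ (V₁/V₂)^(γ−1) = 482 × (30.5/73.3)^0.667 = 482 × 0.5574 = 268.6 K.
W_by = nCᵥ(T₁ − T₂) = (3.14)(12.47)(482 − 268.6) = 8355 J.
Work on gas = −W_by = -8355 J.

W ≈ -8.35 kJ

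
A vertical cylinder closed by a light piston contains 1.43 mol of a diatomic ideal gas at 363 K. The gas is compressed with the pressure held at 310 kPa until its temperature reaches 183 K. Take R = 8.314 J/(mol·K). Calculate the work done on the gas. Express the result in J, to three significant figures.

Isobaric: W = P ΔV = nR ΔT.
W = (1.43)(8.314)(183 − 363) = -2140 J.
Work on gas = −W_by = 2140 J.

W ≈ 2140 J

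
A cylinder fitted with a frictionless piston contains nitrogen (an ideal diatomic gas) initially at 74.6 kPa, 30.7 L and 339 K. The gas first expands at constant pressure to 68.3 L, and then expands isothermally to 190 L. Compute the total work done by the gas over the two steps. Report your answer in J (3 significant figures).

W_total ≈ 8020 J

Step 1 (isobaric): W = PΔV = (74.6 kPa)(68.3 − 30.7 L) = 2805 J.
After step 1: P = 74.6 kPa, V = 68.3 L, T = 754.2 K.
Step 2 (isothermal): W = P₁V₁ ln(V₂/V₁) = (5095) ln(190/68.3) = 5213 J.
W_total = 2805 + 5213 = 8018 J.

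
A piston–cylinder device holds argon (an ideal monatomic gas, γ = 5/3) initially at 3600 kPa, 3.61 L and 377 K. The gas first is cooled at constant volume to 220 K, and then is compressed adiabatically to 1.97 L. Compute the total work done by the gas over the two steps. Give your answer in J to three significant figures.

W_total ≈ -5660 J

Step 1 (isochoric): W = 0 (constant volume).
After step 1: P = 2101 kPa (V unchanged).
Step 2 (adiabatic): W = (P₁V₁ − P₂V₂)/(γ−1) = (7584 − 11357)/0.667 = -5659 J.
W_total = 0 − 5659 = -5659 J.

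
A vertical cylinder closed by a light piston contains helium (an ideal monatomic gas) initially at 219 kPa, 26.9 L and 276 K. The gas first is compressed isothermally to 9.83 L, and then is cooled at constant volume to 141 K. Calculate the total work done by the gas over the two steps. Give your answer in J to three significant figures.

W_total ≈ -5930 J

Step 1 (isothermal): W = P₁V₁ ln(V₂/V₁) = (5891) ln(9.83/26.9) = -5930 J.
Step 2 (isochoric): W = 0 (constant volume).
W_total = -5930 + 0 = -5930 J.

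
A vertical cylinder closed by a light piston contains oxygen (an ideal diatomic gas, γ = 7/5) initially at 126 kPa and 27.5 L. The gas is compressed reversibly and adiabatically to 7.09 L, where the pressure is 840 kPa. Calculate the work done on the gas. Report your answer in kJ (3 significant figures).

W ≈ 6.23 kJ

Adiabatic: W = (P₁V₁ − P₂V₂)/(γ − 1) with γ = 7/5.
P₁V₁ = 3465 J, P₂V₂ = 5956 J.
W = (3465 − 5956) / 0.4 = -6226 J.
Work on gas = −W_by = 6226 J.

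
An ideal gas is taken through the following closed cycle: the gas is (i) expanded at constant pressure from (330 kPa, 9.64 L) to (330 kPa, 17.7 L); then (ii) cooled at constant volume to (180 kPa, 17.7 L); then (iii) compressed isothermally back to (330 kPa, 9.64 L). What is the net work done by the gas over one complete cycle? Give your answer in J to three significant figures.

Leg (i): W = PΔV = (330)(17.7 − 9.64) = 2660 J.
Leg (ii): W = 0.
Leg (iii): W = PᵢVᵢ ln(V_f/Vᵢ) = (3186) ln(9.64/17.7) = -1936 J.
W_net = 2660 − 1936 = 723.8 J.

W_net ≈ 724 J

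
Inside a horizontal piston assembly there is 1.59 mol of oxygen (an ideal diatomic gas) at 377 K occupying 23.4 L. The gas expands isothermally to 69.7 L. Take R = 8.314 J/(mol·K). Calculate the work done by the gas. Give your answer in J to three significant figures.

W ≈ 5440 J

Isothermal: W = nRT ln(V₂/V₁).
W = (1.59)(8.314)(377) × ln(69.7/23.4)
  = 4984 × 1.091
W_by_gas = 5439 J.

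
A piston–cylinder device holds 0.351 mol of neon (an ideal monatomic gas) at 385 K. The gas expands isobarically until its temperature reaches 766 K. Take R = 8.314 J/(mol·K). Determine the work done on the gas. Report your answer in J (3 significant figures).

W ≈ -1110 J

Isobaric: W = P ΔV = nR ΔT.
W = (0.351)(8.314)(766 − 385) = 1112 J.
Work on gas = −W_by = -1112 J.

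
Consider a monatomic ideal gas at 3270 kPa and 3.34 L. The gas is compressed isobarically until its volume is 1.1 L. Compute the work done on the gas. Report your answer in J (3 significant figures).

W ≈ 7320 J

Isobaric: W = P ΔV.
W = (3270 kPa)(1.1 − 3.34 L) = (3270)(-2.24) = -7325 J.
Work on gas = −W_by = 7325 J.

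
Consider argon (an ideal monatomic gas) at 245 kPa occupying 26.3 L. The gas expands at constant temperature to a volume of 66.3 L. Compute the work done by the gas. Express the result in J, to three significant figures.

Isothermal: W = nRT ln(V₂/V₁) = P₁V₁ ln(V₂/V₁).
P₁V₁ = (245 kPa)(26.3 L) = 6444 J.
W = 6444 × ln(66.3/26.3) = 6444 × 0.9246
W_by_gas = 5958 J.

W ≈ 5960 J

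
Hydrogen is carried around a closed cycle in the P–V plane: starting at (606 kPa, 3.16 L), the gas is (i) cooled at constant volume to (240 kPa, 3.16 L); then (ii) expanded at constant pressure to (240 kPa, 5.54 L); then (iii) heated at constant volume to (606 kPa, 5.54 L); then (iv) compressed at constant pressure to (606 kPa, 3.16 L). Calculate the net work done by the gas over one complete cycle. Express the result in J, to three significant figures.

Constant-volume legs do no work.
W(ii) = (240)(5.54 − 3.16) = 571.2 J; W(iv) = (606)(3.16 − 5.54) = -1442 J.
W_net = 571.2 − 1442 = -871.1 J (the counter-clockwise enclosed area).

W_net ≈ -871 J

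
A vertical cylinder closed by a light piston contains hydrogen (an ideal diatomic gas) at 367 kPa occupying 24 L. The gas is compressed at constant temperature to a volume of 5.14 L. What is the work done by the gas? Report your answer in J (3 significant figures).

W ≈ -13600 J

Isothermal: W = nRT ln(V₂/V₁) = P₁V₁ ln(V₂/V₁).
P₁V₁ = (367 kPa)(24 L) = 8808 J.
W = 8808 × ln(5.14/24) = 8808 × -1.541
W_by_gas = -13573 J.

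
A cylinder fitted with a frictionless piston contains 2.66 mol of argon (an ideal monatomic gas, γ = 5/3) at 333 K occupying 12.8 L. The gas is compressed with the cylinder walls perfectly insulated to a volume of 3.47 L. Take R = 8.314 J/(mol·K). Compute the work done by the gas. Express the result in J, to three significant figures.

W ≈ -15300 J

Adiabatic: TV^(γ−1) = const with γ = 5/3.
T₂ = T₁ (V₁/V₂)^(γ−1) = 333 × (12.8/3.47)^0.667 = 333 × 2.387 = 795 K.
W_by = nCᵥ(T₁ − T₂) = (2.66)(12.47)(333 − 795) = -15326 J.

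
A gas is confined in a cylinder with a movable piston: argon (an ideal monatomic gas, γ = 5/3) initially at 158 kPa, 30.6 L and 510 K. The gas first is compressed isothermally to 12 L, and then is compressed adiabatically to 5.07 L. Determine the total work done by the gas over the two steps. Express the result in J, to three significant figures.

Step 1 (isothermal): W = P₁V₁ ln(V₂/V₁) = (4835) ln(12/30.6) = -4526 J.
After step 1: P = 402.9 kPa, V = 12 L, T = 510 K.
Step 2 (adiabatic): W = (P₁V₁ − P₂V₂)/(γ−1) = (4835 − 8587)/0.667 = -5628 J.
W_total = -4526 − 5628 = -10154 J.

W_total ≈ -10200 J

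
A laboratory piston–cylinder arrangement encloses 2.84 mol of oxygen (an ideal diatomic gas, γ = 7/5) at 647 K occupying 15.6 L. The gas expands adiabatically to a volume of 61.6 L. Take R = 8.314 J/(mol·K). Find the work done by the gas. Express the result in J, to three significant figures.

Adiabatic: TV^(γ−1) = const with γ = 7/5.
T₂ = T₁ (V₁/V₂)^(γ−1) = 647 × (15.6/61.6)^0.4 = 647 × 0.5773 = 373.5 K.
W_by = nCᵥ(T₁ − T₂) = (2.84)(20.79)(647 − 373.5) = 16143 J.

W ≈ 16100 J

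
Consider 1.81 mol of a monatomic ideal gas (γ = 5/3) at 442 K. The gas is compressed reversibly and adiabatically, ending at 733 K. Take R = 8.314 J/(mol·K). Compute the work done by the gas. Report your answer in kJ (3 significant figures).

Adiabatic ⇒ Q = 0, so W_by = −ΔU = nCᵥ(T₁ − T₂).
Cᵥ = 3R/2 = 12.47 J/(mol·K).
W = (1.81)(12.47)(442 − 733) = -6569 J.

W ≈ -6.57 kJ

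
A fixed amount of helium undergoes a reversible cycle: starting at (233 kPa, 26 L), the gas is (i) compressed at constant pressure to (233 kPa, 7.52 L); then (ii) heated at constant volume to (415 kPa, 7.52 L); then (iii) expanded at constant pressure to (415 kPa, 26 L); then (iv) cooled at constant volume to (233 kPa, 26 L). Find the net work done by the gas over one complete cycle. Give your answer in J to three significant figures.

W_net ≈ 3360 J

Constant-volume legs do no work.
W(i) = (233)(7.52 − 26) = -4306 J; W(iii) = (415)(26 − 7.52) = 7669 J.
W_net = -4306 + 7669 = 3363 J (the clockwise enclosed area).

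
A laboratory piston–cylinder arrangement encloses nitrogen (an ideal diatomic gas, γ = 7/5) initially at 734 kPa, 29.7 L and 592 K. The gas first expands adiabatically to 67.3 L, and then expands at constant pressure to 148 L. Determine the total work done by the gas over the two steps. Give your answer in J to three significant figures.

W_total ≈ 34100 J

Step 1 (adiabatic): W = (P₁V₁ − P₂V₂)/(γ−1) = (21800 − 15716)/0.4 = 15209 J.
After step 1: P = 233.5 kPa, V = 67.3 L, T = 426.8 K.
Step 2 (isobaric): W = PΔV = (233.5 kPa)(148 − 67.3 L) = 18845 J.
W_total = 15209 + 18845 = 34054 J.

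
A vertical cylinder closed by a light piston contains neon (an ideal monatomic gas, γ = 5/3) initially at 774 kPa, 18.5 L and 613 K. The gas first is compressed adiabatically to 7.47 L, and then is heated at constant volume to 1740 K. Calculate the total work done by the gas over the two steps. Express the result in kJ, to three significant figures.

Step 1 (adiabatic): W = (P₁V₁ − P₂V₂)/(γ−1) = (14319 − 26211)/0.667 = -17838 J.
Step 2 (isochoric): W = 0 (constant volume).
W_total = -17838 + 0 = -17838 J.

W_total ≈ -17.8 kJ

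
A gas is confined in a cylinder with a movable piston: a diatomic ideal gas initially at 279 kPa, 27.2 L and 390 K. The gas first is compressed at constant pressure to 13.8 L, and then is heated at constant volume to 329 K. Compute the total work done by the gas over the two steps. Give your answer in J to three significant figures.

Step 1 (isobaric): W = PΔV = (279 kPa)(13.8 − 27.2 L) = -3739 J.
Step 2 (isochoric): W = 0 (constant volume).
W_total = -3739 + 0 = -3739 J.

W_total ≈ -3740 J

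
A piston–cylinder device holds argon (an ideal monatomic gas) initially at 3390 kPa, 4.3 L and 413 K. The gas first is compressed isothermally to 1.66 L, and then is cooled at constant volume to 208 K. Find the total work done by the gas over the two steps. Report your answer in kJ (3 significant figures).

W_total ≈ -13.9 kJ

Step 1 (isothermal): W = P₁V₁ ln(V₂/V₁) = (14577) ln(1.66/4.3) = -13874 J.
Step 2 (isochoric): W = 0 (constant volume).
W_total = -13874 + 0 = -13874 J.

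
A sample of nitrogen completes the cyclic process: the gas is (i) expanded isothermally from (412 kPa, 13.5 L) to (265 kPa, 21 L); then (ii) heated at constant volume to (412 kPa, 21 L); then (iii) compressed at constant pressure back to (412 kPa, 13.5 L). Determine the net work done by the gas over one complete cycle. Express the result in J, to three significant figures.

W_net ≈ -633 J

Leg (i): W = PᵢVᵢ ln(V_f/Vᵢ) = (5562) ln(21/13.5) = 2457 J.
Leg (ii): W = 0.
Leg (iii): W = PΔV = (412)(13.5 − 21) = -3090 J.
W_net = 2457 − 3090 = -632.5 J.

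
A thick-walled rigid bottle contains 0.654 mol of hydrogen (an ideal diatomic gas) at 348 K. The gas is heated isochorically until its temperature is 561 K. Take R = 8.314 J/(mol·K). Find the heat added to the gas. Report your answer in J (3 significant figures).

Q ≈ 2900 J

Constant volume ⇒ W = 0, so Q = ΔU = nCᵥΔT with Cᵥ = 5R/2 = 20.79 J/(mol·K).
ΔU = (0.654)(20.79)(561 − 348) = 2895 J.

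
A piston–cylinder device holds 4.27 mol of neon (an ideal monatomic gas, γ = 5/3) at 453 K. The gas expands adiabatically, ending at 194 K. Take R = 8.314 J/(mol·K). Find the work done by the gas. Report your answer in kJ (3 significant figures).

Adiabatic ⇒ Q = 0, so W_by = −ΔU = nCᵥ(T₁ − T₂).
Cᵥ = 3R/2 = 12.47 J/(mol·K).
W = (4.27)(12.47)(453 − 194) = 13792 J.

W ≈ 13.8 kJ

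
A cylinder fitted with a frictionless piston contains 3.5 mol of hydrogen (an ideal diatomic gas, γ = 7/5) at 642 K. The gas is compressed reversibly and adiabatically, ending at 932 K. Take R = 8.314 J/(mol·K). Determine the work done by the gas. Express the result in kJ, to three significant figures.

Adiabatic ⇒ Q = 0, so W_by = −ΔU = nCᵥ(T₁ − T₂).
Cᵥ = 5R/2 = 20.79 J/(mol·K).
W = (3.5)(20.79)(642 − 932) = -21097 J.

W ≈ -21.1 kJ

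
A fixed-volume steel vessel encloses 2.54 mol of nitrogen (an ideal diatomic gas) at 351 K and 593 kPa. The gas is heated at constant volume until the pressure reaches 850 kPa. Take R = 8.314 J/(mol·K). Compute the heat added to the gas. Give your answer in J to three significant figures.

Constant volume ⇒ W = 0, so Q = ΔU = nCᵥΔT with Cᵥ = 5R/2 = 20.79 J/(mol·K).
At constant V, T₂/T₁ = P₂/P₁ ⇒ ΔT = T₁(P₂/P₁ − 1) = 351·(850/593 − 1) = 152.1 K.
ΔU = (2.54)(20.79)(152.1) = 8031 J.

Q ≈ 8030 J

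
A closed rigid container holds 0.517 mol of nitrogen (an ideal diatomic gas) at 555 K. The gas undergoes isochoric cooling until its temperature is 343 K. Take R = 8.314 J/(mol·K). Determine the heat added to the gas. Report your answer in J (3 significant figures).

Q ≈ -2280 J

Constant volume ⇒ W = 0, so Q = ΔU = nCᵥΔT with Cᵥ = 5R/2 = 20.79 J/(mol·K).
ΔU = (0.517)(20.79)(343 − 555) = -2278 J.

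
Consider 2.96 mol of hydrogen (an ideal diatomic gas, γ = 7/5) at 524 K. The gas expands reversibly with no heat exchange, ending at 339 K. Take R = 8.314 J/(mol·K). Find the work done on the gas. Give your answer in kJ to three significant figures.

W ≈ -11.4 kJ

Adiabatic ⇒ Q = 0, so W_by = −ΔU = nCᵥ(T₁ − T₂).
Cᵥ = 5R/2 = 20.79 J/(mol·K).
W = (2.96)(20.79)(524 − 339) = 11382 J.
Work on gas = −W_by = -11382 J.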